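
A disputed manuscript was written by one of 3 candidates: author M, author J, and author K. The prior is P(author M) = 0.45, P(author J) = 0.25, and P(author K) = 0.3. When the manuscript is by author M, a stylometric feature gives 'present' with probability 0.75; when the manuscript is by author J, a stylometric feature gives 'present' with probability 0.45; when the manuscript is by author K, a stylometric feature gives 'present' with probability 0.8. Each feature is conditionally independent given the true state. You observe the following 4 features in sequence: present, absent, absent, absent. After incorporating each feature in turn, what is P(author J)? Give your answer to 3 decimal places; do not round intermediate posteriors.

After 'present': normaliser = 0.75·0.4500 + 0.45·0.2500 + 0.8·0.3000; P(author M) ≈ 0.4891, P(author J) ≈ 0.1630, P(author K) ≈ 0.3478
After 'absent': normaliser = 0.25·0.4891 + 0.55·0.1630 + 0.2·0.3478; P(author M) ≈ 0.4344, P(author J) ≈ 0.3185, P(author K) ≈ 0.2471
After 'absent': normaliser = 0.25·0.4344 + 0.55·0.3185 + 0.2·0.2471; P(author M) ≈ 0.3259, P(author J) ≈ 0.5258, P(author K) ≈ 0.1483
After 'absent': normaliser = 0.25·0.3259 + 0.55·0.5258 + 0.2·0.1483; P(author M) ≈ 0.2035, P(author J) ≈ 0.7224, P(author K) ≈ 0.0741

0.722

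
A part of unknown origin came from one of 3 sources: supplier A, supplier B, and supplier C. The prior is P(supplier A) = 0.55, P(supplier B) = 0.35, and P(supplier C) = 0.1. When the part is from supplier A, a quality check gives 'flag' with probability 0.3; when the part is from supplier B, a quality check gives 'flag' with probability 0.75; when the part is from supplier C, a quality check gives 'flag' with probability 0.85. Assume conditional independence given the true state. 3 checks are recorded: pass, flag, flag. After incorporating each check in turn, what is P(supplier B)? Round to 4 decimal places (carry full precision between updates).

After 'pass': normaliser = 0.7·0.5500 + 0.25·0.3500 + 0.15·0.1000; P(supplier A) ≈ 0.7897, P(supplier B) ≈ 0.1795, P(supplier C) ≈ 0.0308
After 'flag': normaliser = 0.3·0.7897 + 0.75·0.1795 + 0.85·0.0308; P(supplier A) ≈ 0.5957, P(supplier B) ≈ 0.3385, P(supplier C) ≈ 0.0658
After 'flag': normaliser = 0.3·0.5957 + 0.75·0.3385 + 0.85·0.0658; P(supplier A) ≈ 0.3659, P(supplier B) ≈ 0.5197, P(supplier C) ≈ 0.1144

0.5197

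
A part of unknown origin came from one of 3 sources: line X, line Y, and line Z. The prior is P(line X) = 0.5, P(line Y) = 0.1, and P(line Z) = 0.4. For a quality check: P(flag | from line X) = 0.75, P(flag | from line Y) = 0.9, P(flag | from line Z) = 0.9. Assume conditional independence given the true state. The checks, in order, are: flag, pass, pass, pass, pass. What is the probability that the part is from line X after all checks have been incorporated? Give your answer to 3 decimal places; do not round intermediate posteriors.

After 'flag': normaliser = 0.75·0.5000 + 0.9·0.1000 + 0.9·0.4000; P(line X) ≈ 0.4545, P(line Y) ≈ 0.1091, P(line Z) ≈ 0.4364
After 'pass': normaliser = 0.25·0.4545 + 0.1·0.1091 + 0.1·0.4364; P(line X) ≈ 0.6757, P(line Y) ≈ 0.0649, P(line Z) ≈ 0.2595
After 'pass': normaliser = 0.25·0.6757 + 0.1·0.0649 + 0.1·0.2595; P(line X) ≈ 0.8389, P(line Y) ≈ 0.0322, P(line Z) ≈ 0.1289
After 'pass': normaliser = 0.25·0.8389 + 0.1·0.0322 + 0.1·0.1289; P(line X) ≈ 0.9287, P(line Y) ≈ 0.0143, P(line Z) ≈ 0.0571
After 'pass': normaliser = 0.25·0.9287 + 0.1·0.0143 + 0.1·0.0571; P(line X) ≈ 0.9702, P(line Y) ≈ 0.0060, P(line Z) ≈ 0.0238

0.970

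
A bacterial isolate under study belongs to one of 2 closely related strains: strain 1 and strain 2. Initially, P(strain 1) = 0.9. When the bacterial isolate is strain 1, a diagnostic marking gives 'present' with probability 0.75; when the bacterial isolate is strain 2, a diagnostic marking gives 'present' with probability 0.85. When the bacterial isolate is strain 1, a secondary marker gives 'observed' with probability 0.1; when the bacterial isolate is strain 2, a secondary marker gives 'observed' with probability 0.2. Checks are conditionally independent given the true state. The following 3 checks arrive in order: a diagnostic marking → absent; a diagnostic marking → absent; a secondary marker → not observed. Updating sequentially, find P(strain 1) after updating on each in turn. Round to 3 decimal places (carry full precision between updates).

Apply Bayes' rule sequentially, carrying P(strain 1) forward.
After a diagnostic marking='absent': P(strain 1) = 0.25·0.9000 / (0.25·0.9000 + 0.15·0.1000) ≈ 0.9375
After a diagnostic marking='absent': P(strain 1) = 0.25·0.9375 / (0.25·0.9375 + 0.15·0.0625) ≈ 0.9615
After a secondary marker='not observed': P(strain 1) = 0.9·0.9615 / (0.9·0.9615 + 0.8·0.0385) ≈ 0.9657

0.966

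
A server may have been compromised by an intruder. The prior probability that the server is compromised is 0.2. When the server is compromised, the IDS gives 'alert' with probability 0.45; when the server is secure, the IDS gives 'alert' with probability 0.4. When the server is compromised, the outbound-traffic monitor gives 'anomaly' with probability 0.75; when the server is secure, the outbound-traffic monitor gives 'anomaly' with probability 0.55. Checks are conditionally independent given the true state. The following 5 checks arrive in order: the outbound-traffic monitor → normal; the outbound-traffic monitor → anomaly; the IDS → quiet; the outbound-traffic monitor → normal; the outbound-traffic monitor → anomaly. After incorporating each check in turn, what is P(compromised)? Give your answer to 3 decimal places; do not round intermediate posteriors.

0.116

Apply Bayes' rule sequentially, carrying P(compromised) forward.
After the outbound-traffic monitor='normal': P(compromised) = 0.25·0.2000 / (0.25·0.2000 + 0.45·0.8000) ≈ 0.1220
After the outbound-traffic monitor='anomaly': P(compromised) = 0.75·0.1220 / (0.75·0.1220 + 0.55·0.8780) ≈ 0.1592
After the IDS='quiet': P(compromised) = 0.55·0.1592 / (0.55·0.1592 + 0.6·0.8408) ≈ 0.1479
After the outbound-traffic monitor='normal': P(compromised) = 0.25·0.1479 / (0.25·0.1479 + 0.45·0.8521) ≈ 0.0880
After the outbound-traffic monitor='anomaly': P(compromised) = 0.75·0.0880 / (0.75·0.0880 + 0.55·0.9120) ≈ 0.1162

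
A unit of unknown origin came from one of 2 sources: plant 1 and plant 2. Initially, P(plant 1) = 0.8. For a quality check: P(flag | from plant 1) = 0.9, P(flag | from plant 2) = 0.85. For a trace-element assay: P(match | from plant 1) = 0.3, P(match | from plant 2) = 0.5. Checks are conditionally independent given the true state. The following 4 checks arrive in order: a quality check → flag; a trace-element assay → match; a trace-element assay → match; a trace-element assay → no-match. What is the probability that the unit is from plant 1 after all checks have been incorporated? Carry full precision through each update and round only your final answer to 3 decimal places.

0.681

After a quality check='flag': P(plant 1) = 0.9·0.8000 / (0.9·0.8000 + 0.85·0.2000) ≈ 0.8090
After a trace-element assay='match': P(plant 1) = 0.3·0.8090 / (0.3·0.8090 + 0.5·0.1910) ≈ 0.7176
After a trace-element assay='match': P(plant 1) = 0.3·0.7176 / (0.3·0.7176 + 0.5·0.2824) ≈ 0.6039
After a trace-element assay='no-match': P(plant 1) = 0.7·0.6039 / (0.7·0.6039 + 0.5·0.3961) ≈ 0.6810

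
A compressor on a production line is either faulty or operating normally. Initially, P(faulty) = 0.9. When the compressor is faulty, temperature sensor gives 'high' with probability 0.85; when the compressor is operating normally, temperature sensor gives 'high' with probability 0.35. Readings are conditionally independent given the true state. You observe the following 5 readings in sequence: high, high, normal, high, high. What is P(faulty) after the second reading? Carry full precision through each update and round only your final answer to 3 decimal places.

0.982

After 'high': P(faulty) = 0.85·0.9000 / (0.85·0.9000 + 0.35·0.1000) ≈ 0.9563
After 'high': P(faulty) = 0.85·0.9563 / (0.85·0.9563 + 0.35·0.0437) ≈ 0.9815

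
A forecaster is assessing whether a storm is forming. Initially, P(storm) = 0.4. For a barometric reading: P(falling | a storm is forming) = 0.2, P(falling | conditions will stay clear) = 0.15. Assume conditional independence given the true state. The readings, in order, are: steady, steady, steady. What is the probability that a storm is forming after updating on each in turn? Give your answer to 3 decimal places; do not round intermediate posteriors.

After 'steady': P(storm) = 0.8·0.4000 / (0.8·0.4000 + 0.85·0.6000) ≈ 0.3855
After 'steady': P(storm) = 0.8·0.3855 / (0.8·0.3855 + 0.85·0.6145) ≈ 0.3713
After 'steady': P(storm) = 0.8·0.3713 / (0.8·0.3713 + 0.85·0.6287) ≈ 0.3572

0.357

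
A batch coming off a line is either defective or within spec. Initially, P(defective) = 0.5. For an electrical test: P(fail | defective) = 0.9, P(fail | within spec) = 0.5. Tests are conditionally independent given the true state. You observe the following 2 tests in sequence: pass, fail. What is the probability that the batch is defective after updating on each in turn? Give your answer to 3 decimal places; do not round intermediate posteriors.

0.265

After 'pass': P(defective) = 0.1·0.5000 / (0.1·0.5000 + 0.5·0.5000) ≈ 0.1667
After 'fail': P(defective) = 0.9·0.1667 / (0.9·0.1667 + 0.5·0.8333) ≈ 0.2647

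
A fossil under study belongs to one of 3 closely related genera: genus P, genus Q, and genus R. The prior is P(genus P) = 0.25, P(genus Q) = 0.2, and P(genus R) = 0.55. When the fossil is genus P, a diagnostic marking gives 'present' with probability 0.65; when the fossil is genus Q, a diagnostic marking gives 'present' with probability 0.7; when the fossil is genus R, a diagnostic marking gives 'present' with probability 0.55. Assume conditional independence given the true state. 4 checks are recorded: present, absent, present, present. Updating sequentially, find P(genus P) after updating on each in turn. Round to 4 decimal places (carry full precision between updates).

0.2801

After 'present': normaliser = 0.65·0.2500 + 0.7·0.2000 + 0.55·0.5500; P(genus P) ≈ 0.2686, P(genus Q) ≈ 0.2314, P(genus R) ≈ 0.5000
After 'absent': normaliser = 0.35·0.2686 + 0.3·0.2314 + 0.45·0.5000; P(genus P) ≈ 0.2420, P(genus Q) ≈ 0.1787, P(genus R) ≈ 0.5793
After 'present': normaliser = 0.65·0.2420 + 0.7·0.1787 + 0.55·0.5793; P(genus P) ≈ 0.2617, P(genus Q) ≈ 0.2082, P(genus R) ≈ 0.5301
After 'present': normaliser = 0.65·0.2617 + 0.7·0.2082 + 0.55·0.5301; P(genus P) ≈ 0.2801, P(genus Q) ≈ 0.2399, P(genus R) ≈ 0.4800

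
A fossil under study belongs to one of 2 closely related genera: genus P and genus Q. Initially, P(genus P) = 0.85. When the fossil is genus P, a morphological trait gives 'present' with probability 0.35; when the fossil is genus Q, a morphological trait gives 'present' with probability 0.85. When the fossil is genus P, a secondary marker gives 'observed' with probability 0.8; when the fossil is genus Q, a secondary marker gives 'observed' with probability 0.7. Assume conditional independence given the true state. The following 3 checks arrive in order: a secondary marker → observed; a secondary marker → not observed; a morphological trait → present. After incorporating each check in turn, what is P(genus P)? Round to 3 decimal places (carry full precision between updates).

0.640

Each posterior becomes the prior for the next update.
After a secondary marker='observed': P(genus P) = 0.8·0.8500 / (0.8·0.8500 + 0.7·0.1500) ≈ 0.8662
After a secondary marker='not observed': P(genus P) = 0.2·0.8662 / (0.2·0.8662 + 0.3·0.1338) ≈ 0.8119
After a morphological trait='present': P(genus P) = 0.35·0.8119 / (0.35·0.8119 + 0.85·0.1881) ≈ 0.6400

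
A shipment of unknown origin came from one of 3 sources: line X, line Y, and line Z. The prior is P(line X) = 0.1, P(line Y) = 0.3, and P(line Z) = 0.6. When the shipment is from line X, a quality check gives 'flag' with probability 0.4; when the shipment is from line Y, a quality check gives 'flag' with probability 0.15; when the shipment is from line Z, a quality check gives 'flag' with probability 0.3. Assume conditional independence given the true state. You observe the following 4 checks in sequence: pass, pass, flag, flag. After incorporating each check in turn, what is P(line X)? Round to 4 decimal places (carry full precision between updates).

After 'pass': normaliser = 0.6·0.1000 + 0.85·0.3000 + 0.7·0.6000; P(line X) ≈ 0.0816, P(line Y) ≈ 0.3469, P(line Z) ≈ 0.5714
After 'pass': normaliser = 0.6·0.0816 + 0.85·0.3469 + 0.7·0.5714; P(line X) ≈ 0.0658, P(line Y) ≈ 0.3964, P(line Z) ≈ 0.5377
After 'flag': normaliser = 0.4·0.0658 + 0.15·0.3964 + 0.3·0.5377; P(line X) ≈ 0.1066, P(line Y) ≈ 0.2406, P(line Z) ≈ 0.6528
After 'flag': normaliser = 0.4·0.1066 + 0.15·0.2406 + 0.3·0.6528; P(line X) ≈ 0.1553, P(line Y) ≈ 0.1315, P(line Z) ≈ 0.7133

0.1553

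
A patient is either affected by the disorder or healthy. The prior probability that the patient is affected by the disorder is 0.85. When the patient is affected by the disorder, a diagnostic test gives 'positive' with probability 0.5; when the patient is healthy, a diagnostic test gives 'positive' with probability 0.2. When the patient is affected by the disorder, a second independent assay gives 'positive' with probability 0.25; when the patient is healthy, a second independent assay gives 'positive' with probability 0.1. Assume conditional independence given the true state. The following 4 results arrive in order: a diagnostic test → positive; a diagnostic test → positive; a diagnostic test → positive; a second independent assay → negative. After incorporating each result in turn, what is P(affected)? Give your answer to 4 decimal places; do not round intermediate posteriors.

After a diagnostic test='positive': P(affected) = 0.5·0.8500 / (0.5·0.8500 + 0.2·0.1500) ≈ 0.9341
After a diagnostic test='positive': P(affected) = 0.5·0.9341 / (0.5·0.9341 + 0.2·0.0659) ≈ 0.9725
After a diagnostic test='positive': P(affected) = 0.5·0.9725 / (0.5·0.9725 + 0.2·0.0275) ≈ 0.9888
After a second independent assay='negative': P(affected) = 0.75·0.9888 / (0.75·0.9888 + 0.9·0.0112) ≈ 0.9866

0.9866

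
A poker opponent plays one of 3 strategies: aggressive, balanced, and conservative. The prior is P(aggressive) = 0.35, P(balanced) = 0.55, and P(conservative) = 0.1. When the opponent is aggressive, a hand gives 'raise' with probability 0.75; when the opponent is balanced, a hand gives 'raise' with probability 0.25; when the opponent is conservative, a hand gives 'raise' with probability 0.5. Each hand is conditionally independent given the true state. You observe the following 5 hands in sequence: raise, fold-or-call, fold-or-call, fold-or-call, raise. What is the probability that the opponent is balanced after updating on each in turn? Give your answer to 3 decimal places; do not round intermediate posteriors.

0.700

After 'raise': normaliser = 0.75·0.3500 + 0.25·0.5500 + 0.5·0.1000; P(aggressive) ≈ 0.5833, P(balanced) ≈ 0.3056, P(conservative) ≈ 0.1111
After 'fold-or-call': normaliser = 0.25·0.5833 + 0.75·0.3056 + 0.5·0.1111; P(aggressive) ≈ 0.3387, P(balanced) ≈ 0.5323, P(conservative) ≈ 0.1290
After 'fold-or-call': normaliser = 0.25·0.3387 + 0.75·0.5323 + 0.5·0.1290; P(aggressive) ≈ 0.1544, P(balanced) ≈ 0.7279, P(conservative) ≈ 0.1176
After 'fold-or-call': normaliser = 0.25·0.1544 + 0.75·0.7279 + 0.5·0.1176; P(aggressive) ≈ 0.0600, P(balanced) ≈ 0.8486, P(conservative) ≈ 0.0914
After 'raise': normaliser = 0.75·0.0600 + 0.25·0.8486 + 0.5·0.0914; P(aggressive) ≈ 0.1486, P(balanced) ≈ 0.7005, P(conservative) ≈ 0.1509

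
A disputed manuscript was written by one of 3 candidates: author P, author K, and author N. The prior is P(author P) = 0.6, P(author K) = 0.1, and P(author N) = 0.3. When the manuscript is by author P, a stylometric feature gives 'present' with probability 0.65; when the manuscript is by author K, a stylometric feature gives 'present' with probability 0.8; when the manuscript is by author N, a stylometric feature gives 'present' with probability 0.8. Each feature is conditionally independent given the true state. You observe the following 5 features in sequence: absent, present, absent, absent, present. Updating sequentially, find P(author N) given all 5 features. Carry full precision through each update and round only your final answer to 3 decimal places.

0.119

After 'absent': normaliser = 0.35·0.6000 + 0.2·0.1000 + 0.2·0.3000; P(author P) ≈ 0.7241, P(author K) ≈ 0.0690, P(author N) ≈ 0.2069
After 'present': normaliser = 0.65·0.7241 + 0.8·0.0690 + 0.8·0.2069; P(author P) ≈ 0.6808, P(author K) ≈ 0.0798, P(author N) ≈ 0.2394
After 'absent': normaliser = 0.35·0.6808 + 0.2·0.0798 + 0.2·0.2394; P(author P) ≈ 0.7887, P(author K) ≈ 0.0528, P(author N) ≈ 0.1585
After 'absent': normaliser = 0.35·0.7887 + 0.2·0.0528 + 0.2·0.1585; P(author P) ≈ 0.8672, P(author K) ≈ 0.0332, P(author N) ≈ 0.0996
After 'present': normaliser = 0.65·0.8672 + 0.8·0.0332 + 0.8·0.0996; P(author P) ≈ 0.8414, P(author K) ≈ 0.0396, P(author N) ≈ 0.1189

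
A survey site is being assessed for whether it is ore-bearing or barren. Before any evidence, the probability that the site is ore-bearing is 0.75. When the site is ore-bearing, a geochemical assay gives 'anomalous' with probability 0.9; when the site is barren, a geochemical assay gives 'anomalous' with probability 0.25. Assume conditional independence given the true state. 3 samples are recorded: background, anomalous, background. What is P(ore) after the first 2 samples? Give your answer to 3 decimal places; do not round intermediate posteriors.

After 'background': P(ore) = 0.1·0.7500 / (0.1·0.7500 + 0.75·0.2500) ≈ 0.2857
After 'anomalous': P(ore) = 0.9·0.2857 / (0.9·0.2857 + 0.25·0.7143) ≈ 0.5902

0.590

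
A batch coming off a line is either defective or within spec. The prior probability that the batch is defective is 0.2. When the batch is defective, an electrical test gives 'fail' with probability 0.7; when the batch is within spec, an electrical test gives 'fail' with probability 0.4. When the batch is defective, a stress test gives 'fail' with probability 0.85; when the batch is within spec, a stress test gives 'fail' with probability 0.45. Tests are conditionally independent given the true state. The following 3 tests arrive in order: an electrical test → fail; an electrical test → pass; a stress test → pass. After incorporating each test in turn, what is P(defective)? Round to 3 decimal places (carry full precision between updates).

After an electrical test='fail': P(defective) = 0.7·0.2000 / (0.7·0.2000 + 0.4·0.8000) ≈ 0.3043
After an electrical test='pass': P(defective) = 0.3·0.3043 / (0.3·0.3043 + 0.6·0.6957) ≈ 0.1795
After a stress test='pass': P(defective) = 0.15·0.1795 / (0.15·0.1795 + 0.55·0.8205) ≈ 0.0563

0.056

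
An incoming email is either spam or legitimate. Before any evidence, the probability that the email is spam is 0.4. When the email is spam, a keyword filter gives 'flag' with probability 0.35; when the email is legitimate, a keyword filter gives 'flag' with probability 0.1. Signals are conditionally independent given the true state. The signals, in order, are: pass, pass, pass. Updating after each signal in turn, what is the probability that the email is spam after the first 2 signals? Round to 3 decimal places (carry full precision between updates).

After 'pass': P(spam) = 0.65·0.4000 / (0.65·0.4000 + 0.9·0.6000) ≈ 0.3250
After 'pass': P(spam) = 0.65·0.3250 / (0.65·0.3250 + 0.9·0.6750) ≈ 0.2580

0.258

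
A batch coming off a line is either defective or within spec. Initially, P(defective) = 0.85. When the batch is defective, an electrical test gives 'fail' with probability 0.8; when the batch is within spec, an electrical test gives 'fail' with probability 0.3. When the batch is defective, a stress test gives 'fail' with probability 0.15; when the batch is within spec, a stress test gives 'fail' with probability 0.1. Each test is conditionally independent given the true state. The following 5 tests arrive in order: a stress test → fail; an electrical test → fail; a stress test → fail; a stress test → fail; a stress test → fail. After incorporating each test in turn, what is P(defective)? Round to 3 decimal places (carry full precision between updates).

0.987

After a stress test='fail': P(defective) = 0.15·0.8500 / (0.15·0.8500 + 0.1·0.1500) ≈ 0.8947
After an electrical test='fail': P(defective) = 0.8·0.8947 / (0.8·0.8947 + 0.3·0.1053) ≈ 0.9577
After a stress test='fail': P(defective) = 0.15·0.9577 / (0.15·0.9577 + 0.1·0.0423) ≈ 0.9714
After a stress test='fail': P(defective) = 0.15·0.9714 / (0.15·0.9714 + 0.1·0.0286) ≈ 0.9808
After a stress test='fail': P(defective) = 0.15·0.9808 / (0.15·0.9808 + 0.1·0.0192) ≈ 0.9871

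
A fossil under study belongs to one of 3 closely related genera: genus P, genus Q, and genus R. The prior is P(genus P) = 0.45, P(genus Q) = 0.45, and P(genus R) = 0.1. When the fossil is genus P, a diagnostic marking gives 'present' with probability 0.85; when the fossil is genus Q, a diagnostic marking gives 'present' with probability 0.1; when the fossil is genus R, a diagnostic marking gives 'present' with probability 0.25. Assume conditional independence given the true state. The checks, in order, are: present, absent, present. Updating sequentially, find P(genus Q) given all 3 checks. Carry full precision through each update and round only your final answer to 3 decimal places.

0.070

After 'present': normaliser = 0.85·0.4500 + 0.1·0.4500 + 0.25·0.1000; P(genus P) ≈ 0.8453, P(genus Q) ≈ 0.0994, P(genus R) ≈ 0.0552
After 'absent': normaliser = 0.15·0.8453 + 0.9·0.0994 + 0.75·0.0552; P(genus P) ≈ 0.4920, P(genus Q) ≈ 0.3473, P(genus R) ≈ 0.1608
After 'present': normaliser = 0.85·0.4920 + 0.1·0.3473 + 0.25·0.1608; P(genus P) ≈ 0.8481, P(genus Q) ≈ 0.0704, P(genus R) ≈ 0.0815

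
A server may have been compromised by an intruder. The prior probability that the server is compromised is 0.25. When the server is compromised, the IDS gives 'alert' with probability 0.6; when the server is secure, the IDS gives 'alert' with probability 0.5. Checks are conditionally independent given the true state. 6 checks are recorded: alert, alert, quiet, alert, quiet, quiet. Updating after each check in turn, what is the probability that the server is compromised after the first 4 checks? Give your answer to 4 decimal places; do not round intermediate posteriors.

0.3154

After 'alert': P(compromised) = 0.6·0.2500 / (0.6·0.2500 + 0.5·0.7500) ≈ 0.2857
After 'alert': P(compromised) = 0.6·0.2857 / (0.6·0.2857 + 0.5·0.7143) ≈ 0.3243
After 'quiet': P(compromised) = 0.4·0.3243 / (0.4·0.3243 + 0.5·0.6757) ≈ 0.2775
After 'alert': P(compromised) = 0.6·0.2775 / (0.6·0.2775 + 0.5·0.7225) ≈ 0.3154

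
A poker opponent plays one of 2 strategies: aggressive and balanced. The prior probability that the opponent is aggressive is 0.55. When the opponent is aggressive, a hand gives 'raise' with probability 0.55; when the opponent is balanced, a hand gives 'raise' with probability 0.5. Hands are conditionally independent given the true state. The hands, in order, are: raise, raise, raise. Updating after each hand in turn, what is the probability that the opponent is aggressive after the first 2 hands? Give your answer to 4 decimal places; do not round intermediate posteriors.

After 'raise': P(aggressive) = 0.55·0.5500 / (0.55·0.5500 + 0.5·0.4500) ≈ 0.5735
After 'raise': P(aggressive) = 0.55·0.5735 / (0.55·0.5735 + 0.5·0.4265) ≈ 0.5966

0.5966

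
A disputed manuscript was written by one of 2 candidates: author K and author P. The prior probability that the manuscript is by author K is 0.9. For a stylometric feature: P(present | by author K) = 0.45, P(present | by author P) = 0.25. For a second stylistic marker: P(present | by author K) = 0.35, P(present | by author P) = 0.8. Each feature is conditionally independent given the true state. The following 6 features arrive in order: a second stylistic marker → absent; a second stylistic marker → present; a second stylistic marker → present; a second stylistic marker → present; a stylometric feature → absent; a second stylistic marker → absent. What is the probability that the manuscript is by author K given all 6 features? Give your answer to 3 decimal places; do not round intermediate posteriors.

0.854

After a second stylistic marker='absent': P(author K) = 0.65·0.9000 / (0.65·0.9000 + 0.2·0.1000) ≈ 0.9669
After a second stylistic marker='present': P(author K) = 0.35·0.9669 / (0.35·0.9669 + 0.8·0.0331) ≈ 0.9275
After a second stylistic marker='present': P(author K) = 0.35·0.9275 / (0.35·0.9275 + 0.8·0.0725) ≈ 0.8485
After a second stylistic marker='present': P(author K) = 0.35·0.8485 / (0.35·0.8485 + 0.8·0.1515) ≈ 0.7101
After a stylometric feature='absent': P(author K) = 0.55·0.7101 / (0.55·0.7101 + 0.75·0.2899) ≈ 0.6424
After a second stylistic marker='absent': P(author K) = 0.65·0.6424 / (0.65·0.6424 + 0.2·0.3576) ≈ 0.8538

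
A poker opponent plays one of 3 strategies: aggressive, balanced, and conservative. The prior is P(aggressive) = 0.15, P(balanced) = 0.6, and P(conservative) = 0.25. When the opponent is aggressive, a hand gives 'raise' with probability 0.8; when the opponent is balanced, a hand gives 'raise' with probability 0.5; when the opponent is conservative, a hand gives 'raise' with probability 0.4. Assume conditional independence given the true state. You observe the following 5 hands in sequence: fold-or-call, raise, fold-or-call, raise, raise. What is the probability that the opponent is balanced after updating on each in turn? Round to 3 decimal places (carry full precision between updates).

0.680

After 'fold-or-call': normaliser = 0.2·0.1500 + 0.5·0.6000 + 0.6·0.2500; P(aggressive) ≈ 0.0625, P(balanced) ≈ 0.6250, P(conservative) ≈ 0.3125
After 'raise': normaliser = 0.8·0.0625 + 0.5·0.6250 + 0.4·0.3125; P(aggressive) ≈ 0.1026, P(balanced) ≈ 0.6410, P(conservative) ≈ 0.2564
After 'fold-or-call': normaliser = 0.2·0.1026 + 0.5·0.6410 + 0.6·0.2564; P(aggressive) ≈ 0.0415, P(balanced) ≈ 0.6477, P(conservative) ≈ 0.3109
After 'raise': normaliser = 0.8·0.0415 + 0.5·0.6477 + 0.4·0.3109; P(aggressive) ≈ 0.0689, P(balanced) ≈ 0.6728, P(conservative) ≈ 0.2583
After 'raise': normaliser = 0.8·0.0689 + 0.5·0.6728 + 0.4·0.2583; P(aggressive) ≈ 0.1114, P(balanced) ≈ 0.6798, P(conservative) ≈ 0.2088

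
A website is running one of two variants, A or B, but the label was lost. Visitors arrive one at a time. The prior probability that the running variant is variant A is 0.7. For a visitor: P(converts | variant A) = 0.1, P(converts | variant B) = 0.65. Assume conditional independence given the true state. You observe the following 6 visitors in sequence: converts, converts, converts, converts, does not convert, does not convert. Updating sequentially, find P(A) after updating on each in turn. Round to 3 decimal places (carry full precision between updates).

After 'converts': P(A) = 0.1·0.7000 / (0.1·0.7000 + 0.65·0.3000) ≈ 0.2642
After 'converts': P(A) = 0.1·0.2642 / (0.1·0.2642 + 0.65·0.7358) ≈ 0.0523
After 'converts': P(A) = 0.1·0.0523 / (0.1·0.0523 + 0.65·0.9477) ≈ 0.0084
After 'converts': P(A) = 0.1·0.0084 / (0.1·0.0084 + 0.65·0.9916) ≈ 0.0013
After 'does not convert': P(A) = 0.9·0.0013 / (0.9·0.0013 + 0.35·0.9987) ≈ 0.0033
After 'does not convert': P(A) = 0.9·0.0033 / (0.9·0.0033 + 0.35·0.9967) ≈ 0.0086

0.009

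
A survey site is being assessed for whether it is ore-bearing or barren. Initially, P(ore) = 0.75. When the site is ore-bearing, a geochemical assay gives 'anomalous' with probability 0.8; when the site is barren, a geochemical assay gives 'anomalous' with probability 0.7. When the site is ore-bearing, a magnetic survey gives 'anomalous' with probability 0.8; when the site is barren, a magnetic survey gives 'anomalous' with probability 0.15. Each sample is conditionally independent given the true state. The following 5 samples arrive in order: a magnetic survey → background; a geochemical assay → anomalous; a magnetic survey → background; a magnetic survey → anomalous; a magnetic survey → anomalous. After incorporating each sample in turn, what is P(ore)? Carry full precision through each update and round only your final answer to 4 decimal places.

0.8437

Each posterior becomes the prior for the next update.
After a magnetic survey='background': P(ore) = 0.2·0.7500 / (0.2·0.7500 + 0.85·0.2500) ≈ 0.4138
After a geochemical assay='anomalous': P(ore) = 0.8·0.4138 / (0.8·0.4138 + 0.7·0.5862) ≈ 0.4465
After a magnetic survey='background': P(ore) = 0.2·0.4465 / (0.2·0.4465 + 0.85·0.5535) ≈ 0.1595
After a magnetic survey='anomalous': P(ore) = 0.8·0.1595 / (0.8·0.1595 + 0.15·0.8405) ≈ 0.5031
After a magnetic survey='anomalous': P(ore) = 0.8·0.5031 / (0.8·0.5031 + 0.15·0.4969) ≈ 0.8437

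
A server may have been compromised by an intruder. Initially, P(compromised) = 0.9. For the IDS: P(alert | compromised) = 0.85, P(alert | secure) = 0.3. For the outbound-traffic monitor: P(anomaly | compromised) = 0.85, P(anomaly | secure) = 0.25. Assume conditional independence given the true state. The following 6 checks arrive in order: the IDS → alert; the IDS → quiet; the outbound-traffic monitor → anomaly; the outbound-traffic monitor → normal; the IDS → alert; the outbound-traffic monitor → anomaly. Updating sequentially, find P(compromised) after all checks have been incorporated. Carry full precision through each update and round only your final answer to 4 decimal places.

Apply Bayes' rule sequentially, carrying P(compromised) forward.
After the IDS='alert': P(compromised) = 0.85·0.9000 / (0.85·0.9000 + 0.3·0.1000) ≈ 0.9623
After the IDS='quiet': P(compromised) = 0.15·0.9623 / (0.15·0.9623 + 0.7·0.0377) ≈ 0.8453
After the outbound-traffic monitor='anomaly': P(compromised) = 0.85·0.8453 / (0.85·0.8453 + 0.25·0.1547) ≈ 0.9489
After the outbound-traffic monitor='normal': P(compromised) = 0.15·0.9489 / (0.15·0.9489 + 0.75·0.0511) ≈ 0.7879
After the IDS='alert': P(compromised) = 0.85·0.7879 / (0.85·0.7879 + 0.3·0.2121) ≈ 0.9133
After the outbound-traffic monitor='anomaly': P(compromised) = 0.85·0.9133 / (0.85·0.9133 + 0.25·0.0867) ≈ 0.9728

0.9728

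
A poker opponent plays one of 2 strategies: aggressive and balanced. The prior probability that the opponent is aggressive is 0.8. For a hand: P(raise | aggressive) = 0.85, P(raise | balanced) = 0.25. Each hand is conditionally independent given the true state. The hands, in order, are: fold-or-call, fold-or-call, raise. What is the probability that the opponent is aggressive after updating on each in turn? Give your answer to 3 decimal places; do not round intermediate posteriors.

Each posterior becomes the prior for the next update.
After 'fold-or-call': P(aggressive) = 0.15·0.8000 / (0.15·0.8000 + 0.75·0.2000) ≈ 0.4444
After 'fold-or-call': P(aggressive) = 0.15·0.4444 / (0.15·0.4444 + 0.75·0.5556) ≈ 0.1379
After 'raise': P(aggressive) = 0.85·0.1379 / (0.85·0.1379 + 0.25·0.8621) ≈ 0.3523

0.352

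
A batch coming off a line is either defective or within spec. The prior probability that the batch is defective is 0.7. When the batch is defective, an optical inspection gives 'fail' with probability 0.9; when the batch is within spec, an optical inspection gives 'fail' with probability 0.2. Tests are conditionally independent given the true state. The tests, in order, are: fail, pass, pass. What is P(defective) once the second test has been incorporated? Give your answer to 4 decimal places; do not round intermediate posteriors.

After 'fail': P(defective) = 0.9·0.7000 / (0.9·0.7000 + 0.2·0.3000) ≈ 0.9130
After 'pass': P(defective) = 0.1·0.9130 / (0.1·0.9130 + 0.8·0.0870) ≈ 0.5676

0.5676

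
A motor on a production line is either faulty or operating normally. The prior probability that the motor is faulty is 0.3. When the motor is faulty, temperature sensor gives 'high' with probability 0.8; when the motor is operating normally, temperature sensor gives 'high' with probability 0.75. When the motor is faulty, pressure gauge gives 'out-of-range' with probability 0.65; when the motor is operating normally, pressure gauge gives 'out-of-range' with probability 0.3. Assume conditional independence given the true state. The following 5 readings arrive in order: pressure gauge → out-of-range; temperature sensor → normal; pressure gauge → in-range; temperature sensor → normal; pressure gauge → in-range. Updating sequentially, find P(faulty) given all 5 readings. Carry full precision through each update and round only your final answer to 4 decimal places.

After pressure gauge='out-of-range': P(faulty) = 0.65·0.3000 / (0.65·0.3000 + 0.3·0.7000) ≈ 0.4815
After temperature sensor='normal': P(faulty) = 0.2·0.4815 / (0.2·0.4815 + 0.25·0.5185) ≈ 0.4262
After pressure gauge='in-range': P(faulty) = 0.35·0.4262 / (0.35·0.4262 + 0.7·0.5738) ≈ 0.2708
After temperature sensor='normal': P(faulty) = 0.2·0.2708 / (0.2·0.2708 + 0.25·0.7292) ≈ 0.2291
After pressure gauge='in-range': P(faulty) = 0.35·0.2291 / (0.35·0.2291 + 0.7·0.7709) ≈ 0.1294

0.1294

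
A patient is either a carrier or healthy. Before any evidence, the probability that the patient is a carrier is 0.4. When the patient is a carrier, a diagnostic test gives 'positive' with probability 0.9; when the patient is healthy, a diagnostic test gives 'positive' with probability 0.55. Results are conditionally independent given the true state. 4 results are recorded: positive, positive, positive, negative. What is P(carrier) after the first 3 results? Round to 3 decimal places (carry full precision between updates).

Each posterior becomes the prior for the next update.
After 'positive': P(carrier) = 0.9·0.4000 / (0.9·0.4000 + 0.55·0.6000) ≈ 0.5217
After 'positive': P(carrier) = 0.9·0.5217 / (0.9·0.5217 + 0.55·0.4783) ≈ 0.6409
After 'positive': P(carrier) = 0.9·0.6409 / (0.9·0.6409 + 0.55·0.3591) ≈ 0.7450

0.745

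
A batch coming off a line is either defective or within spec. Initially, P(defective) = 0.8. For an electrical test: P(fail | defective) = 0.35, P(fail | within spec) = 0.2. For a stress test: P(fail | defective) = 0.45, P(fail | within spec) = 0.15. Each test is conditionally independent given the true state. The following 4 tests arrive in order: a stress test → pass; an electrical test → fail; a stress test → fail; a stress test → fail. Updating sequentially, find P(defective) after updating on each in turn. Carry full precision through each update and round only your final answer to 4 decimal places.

After a stress test='pass': P(defective) = 0.55·0.8000 / (0.55·0.8000 + 0.85·0.2000) ≈ 0.7213
After an electrical test='fail': P(defective) = 0.35·0.7213 / (0.35·0.7213 + 0.2·0.2787) ≈ 0.8191
After a stress test='fail': P(defective) = 0.45·0.8191 / (0.45·0.8191 + 0.15·0.1809) ≈ 0.9315
After a stress test='fail': P(defective) = 0.45·0.9315 / (0.45·0.9315 + 0.15·0.0685) ≈ 0.9761

0.9761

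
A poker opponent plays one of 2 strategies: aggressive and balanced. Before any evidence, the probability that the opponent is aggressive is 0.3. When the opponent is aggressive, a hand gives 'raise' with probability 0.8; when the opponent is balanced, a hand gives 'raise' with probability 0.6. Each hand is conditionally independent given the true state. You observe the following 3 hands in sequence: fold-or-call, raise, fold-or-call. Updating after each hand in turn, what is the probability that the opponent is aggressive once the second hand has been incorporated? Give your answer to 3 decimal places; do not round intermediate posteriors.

Apply Bayes' rule sequentially, carrying P(aggressive) forward.
After 'fold-or-call': P(aggressive) = 0.2·0.3000 / (0.2·0.3000 + 0.4·0.7000) ≈ 0.1765
After 'raise': P(aggressive) = 0.8·0.1765 / (0.8·0.1765 + 0.6·0.8235) ≈ 0.2222

0.222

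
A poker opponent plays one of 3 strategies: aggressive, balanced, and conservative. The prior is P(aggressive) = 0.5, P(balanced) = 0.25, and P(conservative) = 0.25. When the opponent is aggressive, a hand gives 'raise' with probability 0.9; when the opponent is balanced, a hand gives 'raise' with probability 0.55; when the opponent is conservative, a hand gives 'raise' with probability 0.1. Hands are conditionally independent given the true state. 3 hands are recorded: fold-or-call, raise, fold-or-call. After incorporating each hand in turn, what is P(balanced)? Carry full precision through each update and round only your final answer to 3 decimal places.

After 'fold-or-call': normaliser = 0.1·0.5000 + 0.45·0.2500 + 0.9·0.2500; P(aggressive) ≈ 0.1290, P(balanced) ≈ 0.2903, P(conservative) ≈ 0.5806
After 'raise': normaliser = 0.9·0.1290 + 0.55·0.2903 + 0.1·0.5806; P(aggressive) ≈ 0.3478, P(balanced) ≈ 0.4783, P(conservative) ≈ 0.1739
After 'fold-or-call': normaliser = 0.1·0.3478 + 0.45·0.4783 + 0.9·0.1739; P(aggressive) ≈ 0.0856, P(balanced) ≈ 0.5294, P(conservative) ≈ 0.3850

0.529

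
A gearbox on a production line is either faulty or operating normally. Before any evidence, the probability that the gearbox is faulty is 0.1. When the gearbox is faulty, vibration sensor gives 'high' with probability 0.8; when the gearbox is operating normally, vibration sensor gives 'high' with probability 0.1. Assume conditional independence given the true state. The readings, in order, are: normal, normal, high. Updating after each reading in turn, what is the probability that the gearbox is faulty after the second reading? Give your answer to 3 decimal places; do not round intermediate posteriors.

Apply Bayes' rule sequentially, carrying P(faulty) forward.
After 'normal': P(faulty) = 0.2·0.1000 / (0.2·0.1000 + 0.9·0.9000) ≈ 0.0241
After 'normal': P(faulty) = 0.2·0.0241 / (0.2·0.0241 + 0.9·0.9759) ≈ 0.0055

0.005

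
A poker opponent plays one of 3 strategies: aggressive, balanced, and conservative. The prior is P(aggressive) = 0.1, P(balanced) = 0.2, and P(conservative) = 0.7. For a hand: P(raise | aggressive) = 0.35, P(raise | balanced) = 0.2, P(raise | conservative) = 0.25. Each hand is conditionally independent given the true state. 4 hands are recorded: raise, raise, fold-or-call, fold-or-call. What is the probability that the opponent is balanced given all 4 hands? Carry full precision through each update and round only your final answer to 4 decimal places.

Each posterior becomes the prior for the next update.
After 'raise': normaliser = 0.35·0.1000 + 0.2·0.2000 + 0.25·0.7000; P(aggressive) ≈ 0.1400, P(balanced) ≈ 0.1600, P(conservative) ≈ 0.7000
After 'raise': normaliser = 0.35·0.1400 + 0.2·0.1600 + 0.25·0.7000; P(aggressive) ≈ 0.1914, P(balanced) ≈ 0.1250, P(conservative) ≈ 0.6836
After 'fold-or-call': normaliser = 0.65·0.1914 + 0.8·0.1250 + 0.75·0.6836; P(aggressive) ≈ 0.1688, P(balanced) ≈ 0.1357, P(conservative) ≈ 0.6955
After 'fold-or-call': normaliser = 0.65·0.1688 + 0.8·0.1357 + 0.75·0.6955; P(aggressive) ≈ 0.1483, P(balanced) ≈ 0.1467, P(conservative) ≈ 0.7050

0.1467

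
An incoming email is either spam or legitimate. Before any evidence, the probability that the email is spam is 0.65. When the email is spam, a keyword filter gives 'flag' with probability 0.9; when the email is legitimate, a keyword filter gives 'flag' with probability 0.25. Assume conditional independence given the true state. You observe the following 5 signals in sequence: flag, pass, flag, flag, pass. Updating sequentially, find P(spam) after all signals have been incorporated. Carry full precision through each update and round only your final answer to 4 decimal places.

After 'flag': P(spam) = 0.9·0.6500 / (0.9·0.6500 + 0.25·0.3500) ≈ 0.8699
After 'pass': P(spam) = 0.1·0.8699 / (0.1·0.8699 + 0.75·0.1301) ≈ 0.4713
After 'flag': P(spam) = 0.9·0.4713 / (0.9·0.4713 + 0.25·0.5287) ≈ 0.7624
After 'flag': P(spam) = 0.9·0.7624 / (0.9·0.7624 + 0.25·0.2376) ≈ 0.9203
After 'pass': P(spam) = 0.1·0.9203 / (0.1·0.9203 + 0.75·0.0797) ≈ 0.6064

0.6064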